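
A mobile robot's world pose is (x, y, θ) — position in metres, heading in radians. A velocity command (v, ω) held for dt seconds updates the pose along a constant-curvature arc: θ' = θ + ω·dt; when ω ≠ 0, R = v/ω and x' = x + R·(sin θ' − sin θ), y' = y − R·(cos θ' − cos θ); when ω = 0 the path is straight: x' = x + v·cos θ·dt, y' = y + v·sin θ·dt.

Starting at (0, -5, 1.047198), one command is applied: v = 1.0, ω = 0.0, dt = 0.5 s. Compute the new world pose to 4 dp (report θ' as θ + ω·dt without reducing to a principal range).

(0.2500, -4.5670, 1.0472)

θ' = 1.0472 + 0.0·0.5 = 1.0472
ω = 0 → straight: x' = 0 + 1.0·cos(1.0472)·0.5 = 0.2500
y' = -5 + 1.0·sin(1.0472)·0.5 = -4.5670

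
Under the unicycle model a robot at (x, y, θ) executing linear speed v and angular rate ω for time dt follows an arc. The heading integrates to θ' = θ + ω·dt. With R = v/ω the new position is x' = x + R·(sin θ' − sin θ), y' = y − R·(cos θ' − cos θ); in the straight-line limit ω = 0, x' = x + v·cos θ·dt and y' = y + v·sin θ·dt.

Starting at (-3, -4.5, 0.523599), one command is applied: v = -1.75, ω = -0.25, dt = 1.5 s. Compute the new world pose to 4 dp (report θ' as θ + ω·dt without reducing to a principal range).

θ' = 0.5236 + -0.25·1.5 = 0.1486
R = v/ω = -1.75/-0.25 = 7.0000
x' = -3 + 7.0000·(sin 0.1486 − sin 0.5236) = -5.4636
y' = -4.5 − 7.0000·(cos 0.1486 − cos 0.5236) = -5.3607

(-5.4636, -5.3607, 0.1486)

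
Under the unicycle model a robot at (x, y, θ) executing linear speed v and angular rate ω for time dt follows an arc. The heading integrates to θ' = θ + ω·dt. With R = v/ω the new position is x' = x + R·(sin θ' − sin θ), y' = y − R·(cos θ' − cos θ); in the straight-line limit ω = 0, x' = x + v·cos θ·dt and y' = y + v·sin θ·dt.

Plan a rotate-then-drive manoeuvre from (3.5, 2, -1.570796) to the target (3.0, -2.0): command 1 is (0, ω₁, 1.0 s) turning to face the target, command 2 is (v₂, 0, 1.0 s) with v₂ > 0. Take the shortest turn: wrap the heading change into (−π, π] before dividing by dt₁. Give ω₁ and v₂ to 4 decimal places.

heading to target = atan2(-2−2, 3−3.5) = -1.6952
Δθ = wrap(-1.6952 − -1.5708) = -0.1244; ω₁ = Δθ/dt₁ = -0.1244
distance = √((3−3.5)² + (-2−2)²) = 4.0311; v₂ = distance/dt₂ = 4.0311

ω₁ = -0.1244, v₂ = 4.0311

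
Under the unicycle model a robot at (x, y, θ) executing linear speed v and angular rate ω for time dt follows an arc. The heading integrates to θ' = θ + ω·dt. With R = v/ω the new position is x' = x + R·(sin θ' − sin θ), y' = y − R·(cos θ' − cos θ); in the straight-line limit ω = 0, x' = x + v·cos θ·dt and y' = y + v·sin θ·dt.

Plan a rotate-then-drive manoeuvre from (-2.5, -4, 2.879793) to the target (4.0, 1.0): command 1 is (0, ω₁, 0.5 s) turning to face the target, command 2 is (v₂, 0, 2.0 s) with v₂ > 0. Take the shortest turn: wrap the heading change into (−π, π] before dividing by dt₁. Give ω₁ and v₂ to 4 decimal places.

heading to target = atan2(1−-4, 4−-2.5) = 0.6557
Δθ = wrap(0.6557 − 2.8798) = -2.2241; ω₁ = Δθ/dt₁ = -4.4482
distance = √((4−-2.5)² + (1−-4)²) = 8.2006; v₂ = distance/dt₂ = 4.1003

ω₁ = -4.4482, v₂ = 4.1003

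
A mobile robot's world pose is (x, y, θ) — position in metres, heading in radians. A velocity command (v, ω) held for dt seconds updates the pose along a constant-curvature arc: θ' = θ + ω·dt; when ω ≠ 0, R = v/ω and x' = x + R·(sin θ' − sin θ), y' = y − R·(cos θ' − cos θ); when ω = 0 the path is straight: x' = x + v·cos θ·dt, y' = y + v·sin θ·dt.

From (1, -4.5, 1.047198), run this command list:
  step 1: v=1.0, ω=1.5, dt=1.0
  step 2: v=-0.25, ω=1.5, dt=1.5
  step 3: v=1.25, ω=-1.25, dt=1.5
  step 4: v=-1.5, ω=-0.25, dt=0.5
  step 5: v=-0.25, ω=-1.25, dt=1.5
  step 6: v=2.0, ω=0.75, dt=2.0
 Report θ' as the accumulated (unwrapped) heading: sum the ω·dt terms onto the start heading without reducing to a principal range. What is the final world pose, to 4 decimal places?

step 1: θ'=2.5472 (R=0.6667) → pose (0.7960, -3.6143, 2.5472)
step 2: θ'=4.7972 (R=-0.1667) → pose (1.0554, -3.4621, 4.7972)
step 3: θ'=2.9222 (R=-1.0000) → pose (-0.1587, -4.5229, 2.9222)
step 4: θ'=2.7972 (R=6.0000) → pose (0.5613, -4.7314, 2.7972)
step 5: θ'=0.9222 (R=0.2000) → pose (0.6531, -5.0404, 0.9222)
step 6: θ'=2.4222 (R=2.6667) → pose (0.2851, -1.4237, 2.4222)

(0.2851, -1.4237, 2.4222)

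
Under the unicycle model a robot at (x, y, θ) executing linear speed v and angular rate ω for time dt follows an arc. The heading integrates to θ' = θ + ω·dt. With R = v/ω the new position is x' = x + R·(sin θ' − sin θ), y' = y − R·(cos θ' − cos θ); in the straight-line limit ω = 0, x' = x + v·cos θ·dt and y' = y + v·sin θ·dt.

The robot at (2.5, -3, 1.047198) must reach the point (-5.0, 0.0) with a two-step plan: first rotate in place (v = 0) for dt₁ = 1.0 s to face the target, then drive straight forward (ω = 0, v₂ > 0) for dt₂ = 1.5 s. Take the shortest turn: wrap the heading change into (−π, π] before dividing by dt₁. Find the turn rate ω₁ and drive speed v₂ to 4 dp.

heading to target = atan2(0−-3, -5−2.5) = 2.7611
Δθ = wrap(2.7611 − 1.0472) = 1.7139; ω₁ = Δθ/dt₁ = 1.7139
distance = √((-5−2.5)² + (0−-3)²) = 8.0777; v₂ = distance/dt₂ = 5.3852

ω₁ = 1.7139, v₂ = 5.3852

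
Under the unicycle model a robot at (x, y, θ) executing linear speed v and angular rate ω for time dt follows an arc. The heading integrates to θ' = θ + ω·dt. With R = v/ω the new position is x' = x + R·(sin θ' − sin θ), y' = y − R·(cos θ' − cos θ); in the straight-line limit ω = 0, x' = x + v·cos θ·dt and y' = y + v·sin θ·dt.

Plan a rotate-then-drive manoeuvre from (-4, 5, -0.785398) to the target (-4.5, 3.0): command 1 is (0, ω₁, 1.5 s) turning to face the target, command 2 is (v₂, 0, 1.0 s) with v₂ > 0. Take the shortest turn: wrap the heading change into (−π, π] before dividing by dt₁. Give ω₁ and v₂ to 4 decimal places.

heading to target = atan2(3−5, -4.5−-4) = -1.8158
Δθ = wrap(-1.8158 − -0.7854) = -1.0304; ω₁ = Δθ/dt₁ = -0.6869
distance = √((-4.5−-4)² + (3−5)²) = 2.0616; v₂ = distance/dt₂ = 2.0616

ω₁ = -0.6869, v₂ = 2.0616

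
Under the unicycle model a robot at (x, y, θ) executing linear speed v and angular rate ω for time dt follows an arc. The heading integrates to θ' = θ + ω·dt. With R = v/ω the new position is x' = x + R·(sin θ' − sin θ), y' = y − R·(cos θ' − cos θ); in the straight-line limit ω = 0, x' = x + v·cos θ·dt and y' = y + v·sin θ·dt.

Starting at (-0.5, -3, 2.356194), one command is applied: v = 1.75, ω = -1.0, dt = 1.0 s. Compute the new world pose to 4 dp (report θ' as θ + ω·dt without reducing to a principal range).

θ' = 2.3562 + -1.0·1.0 = 1.3562
R = v/ω = 1.75/-1.0 = -1.7500
x' = -0.5 + -1.7500·(sin 1.3562 − sin 2.3562) = -0.9724
y' = -3 − -1.7500·(cos 1.3562 − cos 2.3562) = -1.3899

(-0.9724, -1.3899, 1.3562)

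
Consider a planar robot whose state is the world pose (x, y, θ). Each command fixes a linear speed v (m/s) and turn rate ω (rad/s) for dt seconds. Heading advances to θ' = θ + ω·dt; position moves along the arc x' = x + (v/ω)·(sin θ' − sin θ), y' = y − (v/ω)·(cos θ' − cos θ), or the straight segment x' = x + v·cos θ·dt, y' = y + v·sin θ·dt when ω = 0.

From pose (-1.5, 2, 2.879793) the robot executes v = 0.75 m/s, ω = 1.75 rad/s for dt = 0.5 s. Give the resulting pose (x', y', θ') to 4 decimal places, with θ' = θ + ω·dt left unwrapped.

(-1.8576, 1.9365, 3.7548)

θ' = 2.8798 + 1.75·0.5 = 3.7548
R = v/ω = 0.75/1.75 = 0.4286
x' = -1.5 + 0.4286·(sin 3.7548 − sin 2.8798) = -1.8576
y' = 2 − 0.4286·(cos 3.7548 − cos 2.8798) = 1.9365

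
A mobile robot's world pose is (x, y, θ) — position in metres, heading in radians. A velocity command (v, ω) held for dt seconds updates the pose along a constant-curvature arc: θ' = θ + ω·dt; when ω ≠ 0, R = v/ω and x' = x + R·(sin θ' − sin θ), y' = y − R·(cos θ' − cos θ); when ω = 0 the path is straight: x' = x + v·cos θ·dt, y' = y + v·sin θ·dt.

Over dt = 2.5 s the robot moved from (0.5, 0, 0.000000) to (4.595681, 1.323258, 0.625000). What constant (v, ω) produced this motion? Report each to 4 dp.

Δθ = 0.625000 − 0.000000 = 0.625000
ω = Δθ/dt = 0.625000/2.5 = 0.2500
R = Δx/(sin θ' − sin θ) = 7.0000
v = R·ω = 7.0000·0.2500 = 1.7500

v = 1.7500, ω = 0.2500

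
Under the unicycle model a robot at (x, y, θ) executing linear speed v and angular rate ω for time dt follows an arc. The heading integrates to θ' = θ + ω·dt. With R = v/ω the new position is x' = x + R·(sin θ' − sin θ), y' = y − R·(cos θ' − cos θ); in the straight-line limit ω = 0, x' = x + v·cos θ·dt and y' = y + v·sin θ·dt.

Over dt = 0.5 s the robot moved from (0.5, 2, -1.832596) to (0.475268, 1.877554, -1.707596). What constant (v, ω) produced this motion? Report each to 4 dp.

v = 0.2500, ω = 0.2500

Δθ = -1.707596 − -1.832596 = 0.125000
ω = Δθ/dt = 0.125000/0.5 = 0.2500
R = −Δy/(cos θ' − cos θ) = 1.0000
v = R·ω = 1.0000·0.2500 = 0.2500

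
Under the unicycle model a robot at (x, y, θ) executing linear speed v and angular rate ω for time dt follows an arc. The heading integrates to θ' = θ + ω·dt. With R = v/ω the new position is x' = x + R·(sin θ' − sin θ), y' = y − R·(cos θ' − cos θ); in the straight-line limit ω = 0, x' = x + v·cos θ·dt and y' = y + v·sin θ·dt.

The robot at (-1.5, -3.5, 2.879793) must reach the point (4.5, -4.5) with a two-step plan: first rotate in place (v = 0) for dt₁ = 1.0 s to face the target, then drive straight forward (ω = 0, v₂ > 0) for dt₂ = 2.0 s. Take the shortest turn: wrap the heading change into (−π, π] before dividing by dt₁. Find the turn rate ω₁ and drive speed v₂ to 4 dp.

heading to target = atan2(-4.5−-3.5, 4.5−-1.5) = -0.1651
Δθ = wrap(-0.1651 − 2.8798) = -3.0449; ω₁ = Δθ/dt₁ = -3.0449
distance = √((4.5−-1.5)² + (-4.5−-3.5)²) = 6.0828; v₂ = distance/dt₂ = 3.0414

ω₁ = -3.0449, v₂ = 3.0414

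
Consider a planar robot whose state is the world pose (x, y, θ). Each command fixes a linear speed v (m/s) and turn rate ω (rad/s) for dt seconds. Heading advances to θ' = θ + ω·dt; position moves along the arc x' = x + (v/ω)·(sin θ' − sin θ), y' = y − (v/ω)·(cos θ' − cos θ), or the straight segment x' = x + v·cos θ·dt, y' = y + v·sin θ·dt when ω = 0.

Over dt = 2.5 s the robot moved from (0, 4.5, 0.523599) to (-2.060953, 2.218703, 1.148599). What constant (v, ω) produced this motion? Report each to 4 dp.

Δθ = 1.148599 − 0.523599 = 0.625000
ω = Δθ/dt = 0.625000/2.5 = 0.2500
R = −Δy/(cos θ' − cos θ) = -5.0000
v = R·ω = -5.0000·0.2500 = -1.2500

v = -1.2500, ω = 0.2500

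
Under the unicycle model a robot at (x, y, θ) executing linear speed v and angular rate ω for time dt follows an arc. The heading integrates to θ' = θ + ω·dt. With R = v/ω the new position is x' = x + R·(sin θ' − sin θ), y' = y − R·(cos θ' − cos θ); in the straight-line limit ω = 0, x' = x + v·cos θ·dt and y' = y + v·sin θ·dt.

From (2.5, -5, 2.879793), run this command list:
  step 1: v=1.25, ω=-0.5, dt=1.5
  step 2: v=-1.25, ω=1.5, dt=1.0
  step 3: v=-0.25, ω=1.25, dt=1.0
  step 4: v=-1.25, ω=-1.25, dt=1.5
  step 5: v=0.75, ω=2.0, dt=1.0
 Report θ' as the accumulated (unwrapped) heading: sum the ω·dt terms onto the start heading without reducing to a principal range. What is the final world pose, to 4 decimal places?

step 1: θ'=2.1298 (R=-2.5000) → pose (1.0276, -3.9110, 2.1298)
step 2: θ'=3.6298 (R=-0.8333) → pose (2.1249, -4.2051, 3.6298)
step 3: θ'=4.8798 (R=-0.2000) → pose (2.2283, -3.9951, 4.8798)
step 4: θ'=3.0048 (R=1.0000) → pose (3.3507, -2.8378, 3.0048)
step 5: θ'=5.0048 (R=0.3750) → pose (2.9405, -3.3174, 5.0048)

(2.9405, -3.3174, 5.0048)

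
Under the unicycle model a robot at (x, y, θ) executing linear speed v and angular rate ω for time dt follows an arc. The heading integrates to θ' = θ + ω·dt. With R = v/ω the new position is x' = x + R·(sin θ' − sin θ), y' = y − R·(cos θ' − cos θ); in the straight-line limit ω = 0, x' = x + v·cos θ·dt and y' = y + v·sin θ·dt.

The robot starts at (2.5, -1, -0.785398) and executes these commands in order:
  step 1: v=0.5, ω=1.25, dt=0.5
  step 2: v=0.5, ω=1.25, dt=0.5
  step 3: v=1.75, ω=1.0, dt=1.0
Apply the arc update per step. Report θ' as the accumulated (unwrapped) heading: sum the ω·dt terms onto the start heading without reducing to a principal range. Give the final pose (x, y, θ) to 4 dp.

(3.9181, 0.3043, 1.4646)

step 1: θ'=-0.1604 (R=0.4000) → pose (2.7190, -1.1120, -0.1604)
step 2: θ'=0.4646 (R=0.4000) → pose (2.9621, -1.0748, 0.4646)
step 3: θ'=1.4646 (R=1.7500) → pose (3.9181, 0.3043, 1.4646)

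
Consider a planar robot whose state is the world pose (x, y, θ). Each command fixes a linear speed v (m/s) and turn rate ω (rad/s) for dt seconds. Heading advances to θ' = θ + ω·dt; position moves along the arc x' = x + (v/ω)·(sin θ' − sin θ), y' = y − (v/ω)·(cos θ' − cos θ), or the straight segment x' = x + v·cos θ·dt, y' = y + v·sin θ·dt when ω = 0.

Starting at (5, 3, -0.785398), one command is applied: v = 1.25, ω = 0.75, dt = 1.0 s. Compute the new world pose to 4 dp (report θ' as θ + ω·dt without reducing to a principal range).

(6.1195, 2.5129, -0.0354)

θ' = -0.7854 + 0.75·1.0 = -0.0354
R = v/ω = 1.25/0.75 = 1.6667
x' = 5 + 1.6667·(sin -0.0354 − sin -0.7854) = 6.1195
y' = 3 − 1.6667·(cos -0.0354 − cos -0.7854) = 2.5129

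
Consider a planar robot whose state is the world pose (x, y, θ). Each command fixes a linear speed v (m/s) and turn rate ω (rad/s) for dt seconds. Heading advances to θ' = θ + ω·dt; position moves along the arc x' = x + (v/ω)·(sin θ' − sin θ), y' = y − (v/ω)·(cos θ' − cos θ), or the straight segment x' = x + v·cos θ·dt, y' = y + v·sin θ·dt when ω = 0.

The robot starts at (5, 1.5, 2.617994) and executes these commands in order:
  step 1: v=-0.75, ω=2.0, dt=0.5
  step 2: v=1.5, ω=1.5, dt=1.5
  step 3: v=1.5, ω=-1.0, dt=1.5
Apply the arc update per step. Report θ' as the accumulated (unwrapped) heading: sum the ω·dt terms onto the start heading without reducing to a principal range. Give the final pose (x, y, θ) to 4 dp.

(6.2216, -2.1912, 4.3680)

step 1: θ'=3.6180 (R=-0.3750) → pose (5.3595, 1.4915, 3.6180)
step 2: θ'=5.8680 (R=1.0000) → pose (5.4147, -0.3122, 5.8680)
step 3: θ'=4.3680 (R=-1.5000) → pose (6.2216, -2.1912, 4.3680)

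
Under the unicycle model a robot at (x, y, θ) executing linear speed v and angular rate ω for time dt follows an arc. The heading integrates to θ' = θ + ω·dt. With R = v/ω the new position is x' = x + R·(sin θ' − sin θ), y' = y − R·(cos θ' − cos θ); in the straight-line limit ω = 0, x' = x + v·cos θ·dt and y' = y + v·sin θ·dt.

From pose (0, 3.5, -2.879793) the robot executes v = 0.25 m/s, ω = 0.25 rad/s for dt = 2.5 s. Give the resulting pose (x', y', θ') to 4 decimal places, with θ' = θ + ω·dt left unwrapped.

θ' = -2.8798 + 0.25·2.5 = -2.2548
R = v/ω = 0.25/0.25 = 1.0000
x' = 0 + 1.0000·(sin -2.2548 − sin -2.8798) = -0.5162
y' = 3.5 − 1.0000·(cos -2.2548 − cos -2.8798) = 3.1660

(-0.5162, 3.1660, -2.2548)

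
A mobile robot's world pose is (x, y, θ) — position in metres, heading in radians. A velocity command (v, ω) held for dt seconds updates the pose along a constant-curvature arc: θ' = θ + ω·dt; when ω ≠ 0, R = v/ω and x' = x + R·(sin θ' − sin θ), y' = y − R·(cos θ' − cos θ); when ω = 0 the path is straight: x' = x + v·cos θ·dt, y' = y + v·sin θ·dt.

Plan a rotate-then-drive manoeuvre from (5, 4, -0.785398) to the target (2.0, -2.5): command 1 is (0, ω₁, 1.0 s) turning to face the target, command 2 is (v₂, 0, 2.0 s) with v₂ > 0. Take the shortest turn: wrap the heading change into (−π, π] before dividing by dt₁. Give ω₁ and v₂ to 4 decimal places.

ω₁ = -1.2178, v₂ = 3.5795

heading to target = atan2(-2.5−4, 2−5) = -2.0032
Δθ = wrap(-2.0032 − -0.7854) = -1.2178; ω₁ = Δθ/dt₁ = -1.2178
distance = √((2−5)² + (-2.5−4)²) = 7.1589; v₂ = distance/dt₂ = 3.5795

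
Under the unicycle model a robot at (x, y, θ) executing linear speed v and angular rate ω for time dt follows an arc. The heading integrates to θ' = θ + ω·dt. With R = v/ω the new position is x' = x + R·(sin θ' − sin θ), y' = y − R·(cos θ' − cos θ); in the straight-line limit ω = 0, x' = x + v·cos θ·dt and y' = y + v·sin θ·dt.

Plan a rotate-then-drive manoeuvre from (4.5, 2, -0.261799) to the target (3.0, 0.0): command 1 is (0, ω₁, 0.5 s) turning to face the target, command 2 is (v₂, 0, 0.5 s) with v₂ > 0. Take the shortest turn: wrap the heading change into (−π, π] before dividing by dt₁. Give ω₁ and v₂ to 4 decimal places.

heading to target = atan2(0−2, 3−4.5) = -2.2143
Δθ = wrap(-2.2143 − -0.2618) = -1.9525; ω₁ = Δθ/dt₁ = -3.9050
distance = √((3−4.5)² + (0−2)²) = 2.5000; v₂ = distance/dt₂ = 5.0000

ω₁ = -3.9050, v₂ = 5.0000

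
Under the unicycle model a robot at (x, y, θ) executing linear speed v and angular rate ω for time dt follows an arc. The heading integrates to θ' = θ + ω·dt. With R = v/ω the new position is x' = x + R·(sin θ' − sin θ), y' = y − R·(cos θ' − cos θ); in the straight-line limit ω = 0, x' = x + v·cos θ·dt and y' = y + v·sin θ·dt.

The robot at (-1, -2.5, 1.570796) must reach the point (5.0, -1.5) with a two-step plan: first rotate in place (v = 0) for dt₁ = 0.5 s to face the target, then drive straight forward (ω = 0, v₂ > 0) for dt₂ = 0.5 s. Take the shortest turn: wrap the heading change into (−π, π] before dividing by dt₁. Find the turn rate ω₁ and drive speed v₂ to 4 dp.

ω₁ = -2.8113, v₂ = 12.1655

heading to target = atan2(-1.5−-2.5, 5−-1) = 0.1651
Δθ = wrap(0.1651 − 1.5708) = -1.4056; ω₁ = Δθ/dt₁ = -2.8113
distance = √((5−-1)² + (-1.5−-2.5)²) = 6.0828; v₂ = distance/dt₂ = 12.1655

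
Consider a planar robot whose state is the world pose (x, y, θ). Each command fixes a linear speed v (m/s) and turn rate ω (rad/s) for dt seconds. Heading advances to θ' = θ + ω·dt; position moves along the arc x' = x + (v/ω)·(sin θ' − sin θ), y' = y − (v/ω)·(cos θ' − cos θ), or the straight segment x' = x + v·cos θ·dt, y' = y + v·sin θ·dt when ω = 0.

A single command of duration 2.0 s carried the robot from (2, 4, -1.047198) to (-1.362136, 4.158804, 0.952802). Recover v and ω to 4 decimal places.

Δθ = 0.952802 − -1.047198 = 2.000000
ω = Δθ/dt = 2.000000/2.0 = 1.0000
R = Δx/(sin θ' − sin θ) = -2.0000
v = R·ω = -2.0000·1.0000 = -2.0000

v = -2.0000, ω = 1.0000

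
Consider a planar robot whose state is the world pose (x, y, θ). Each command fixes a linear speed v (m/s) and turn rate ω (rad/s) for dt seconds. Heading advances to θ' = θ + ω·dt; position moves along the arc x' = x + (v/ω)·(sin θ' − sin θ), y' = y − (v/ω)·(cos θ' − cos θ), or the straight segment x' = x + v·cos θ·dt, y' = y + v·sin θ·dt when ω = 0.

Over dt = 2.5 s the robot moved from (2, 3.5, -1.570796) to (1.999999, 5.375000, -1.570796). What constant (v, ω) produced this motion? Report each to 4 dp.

Δθ = -1.570796 − -1.570796 = 0.000000
ω = Δθ/dt = 0.000000/2.5 = 0.0000
ω = 0 → v = (Δx·cos θ + Δy·sin θ)/dt = -0.7500

v = -0.7500, ω = 0.0000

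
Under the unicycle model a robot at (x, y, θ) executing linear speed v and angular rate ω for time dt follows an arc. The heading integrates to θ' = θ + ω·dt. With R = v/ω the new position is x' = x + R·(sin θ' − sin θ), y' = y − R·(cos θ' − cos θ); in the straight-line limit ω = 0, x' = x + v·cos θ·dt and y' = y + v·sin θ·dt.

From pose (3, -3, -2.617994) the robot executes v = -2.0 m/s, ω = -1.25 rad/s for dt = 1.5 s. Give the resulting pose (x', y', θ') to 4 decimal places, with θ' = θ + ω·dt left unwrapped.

θ' = -2.6180 + -1.25·1.5 = -4.4930
R = v/ω = -2.0/-1.25 = 1.6000
x' = 3 + 1.6000·(sin -4.4930 − sin -2.6180) = 5.3616
y' = -3 − 1.6000·(cos -4.4930 − cos -2.6180) = -4.0374

(5.3616, -4.0374, -4.4930)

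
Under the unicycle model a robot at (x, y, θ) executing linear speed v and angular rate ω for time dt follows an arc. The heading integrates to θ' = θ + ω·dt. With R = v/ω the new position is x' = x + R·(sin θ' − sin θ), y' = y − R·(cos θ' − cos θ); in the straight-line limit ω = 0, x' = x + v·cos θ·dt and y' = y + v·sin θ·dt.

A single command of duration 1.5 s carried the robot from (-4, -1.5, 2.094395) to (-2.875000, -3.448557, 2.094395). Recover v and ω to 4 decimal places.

Δθ = 2.094395 − 2.094395 = 0.000000
ω = Δθ/dt = 0.000000/1.5 = 0.0000
ω = 0 → v = (Δx·cos θ + Δy·sin θ)/dt = -1.5000

v = -1.5000, ω = 0.0000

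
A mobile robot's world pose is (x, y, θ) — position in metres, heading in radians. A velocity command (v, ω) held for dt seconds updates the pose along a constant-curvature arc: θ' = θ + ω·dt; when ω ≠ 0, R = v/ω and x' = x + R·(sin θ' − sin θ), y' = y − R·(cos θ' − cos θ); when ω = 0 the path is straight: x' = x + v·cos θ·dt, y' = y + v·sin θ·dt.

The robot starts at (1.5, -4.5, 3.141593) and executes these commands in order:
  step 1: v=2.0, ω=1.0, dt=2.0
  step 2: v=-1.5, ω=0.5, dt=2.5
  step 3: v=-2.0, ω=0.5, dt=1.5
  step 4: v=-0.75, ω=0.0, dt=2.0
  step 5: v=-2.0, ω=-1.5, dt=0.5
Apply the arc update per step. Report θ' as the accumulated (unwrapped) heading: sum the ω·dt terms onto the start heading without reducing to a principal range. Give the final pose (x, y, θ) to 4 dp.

step 1: θ'=5.1416 (R=2.0000) → pose (-0.3186, -7.3323, 5.1416)
step 2: θ'=6.3916 (R=-3.0000) → pose (-3.3711, -5.5983, 6.3916)
step 3: θ'=7.1416 (R=-4.0000) → pose (-5.9655, -6.9603, 7.1416)
step 4: θ'=7.1416 (straight) → pose (-6.9460, -8.0955, 7.1416)
step 5: θ'=6.3916 (R=1.3333) → pose (-7.8108, -8.5495, 6.3916)

(-7.8108, -8.5495, 6.3916)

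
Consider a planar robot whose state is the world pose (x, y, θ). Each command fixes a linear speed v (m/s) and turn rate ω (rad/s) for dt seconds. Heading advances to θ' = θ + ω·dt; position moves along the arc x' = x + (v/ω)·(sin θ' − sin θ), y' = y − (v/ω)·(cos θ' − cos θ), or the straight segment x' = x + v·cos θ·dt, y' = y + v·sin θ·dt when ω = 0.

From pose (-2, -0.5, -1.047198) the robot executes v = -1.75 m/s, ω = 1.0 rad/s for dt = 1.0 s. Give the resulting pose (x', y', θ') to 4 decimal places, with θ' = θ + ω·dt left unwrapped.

θ' = -1.0472 + 1.0·1.0 = -0.0472
R = v/ω = -1.75/1.0 = -1.7500
x' = -2 + -1.7500·(sin -0.0472 − sin -1.0472) = -3.4330
y' = -0.5 − -1.7500·(cos -0.0472 − cos -1.0472) = 0.3731

(-3.4330, 0.3731, -0.0472)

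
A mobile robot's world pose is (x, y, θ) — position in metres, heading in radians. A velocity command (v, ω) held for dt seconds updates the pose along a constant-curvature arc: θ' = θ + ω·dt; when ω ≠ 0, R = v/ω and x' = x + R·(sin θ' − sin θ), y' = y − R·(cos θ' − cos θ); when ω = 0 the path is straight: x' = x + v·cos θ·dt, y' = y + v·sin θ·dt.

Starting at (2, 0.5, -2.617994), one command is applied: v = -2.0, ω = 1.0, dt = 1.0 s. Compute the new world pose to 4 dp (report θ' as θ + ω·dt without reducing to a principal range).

(2.9978, 2.1377, -1.6180)

θ' = -2.6180 + 1.0·1.0 = -1.6180
R = v/ω = -2.0/1.0 = -2.0000
x' = 2 + -2.0000·(sin -1.6180 − sin -2.6180) = 2.9978
y' = 0.5 − -2.0000·(cos -1.6180 − cos -2.6180) = 2.1377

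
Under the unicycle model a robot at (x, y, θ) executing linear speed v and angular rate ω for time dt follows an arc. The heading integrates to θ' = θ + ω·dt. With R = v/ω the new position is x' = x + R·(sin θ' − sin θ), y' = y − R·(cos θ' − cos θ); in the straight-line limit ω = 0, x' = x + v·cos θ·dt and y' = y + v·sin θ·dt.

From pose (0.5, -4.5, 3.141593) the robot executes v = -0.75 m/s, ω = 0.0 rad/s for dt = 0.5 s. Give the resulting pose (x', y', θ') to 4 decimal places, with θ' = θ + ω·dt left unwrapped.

θ' = 3.1416 + 0.0·0.5 = 3.1416
ω = 0 → straight: x' = 0.5 + -0.75·cos(3.1416)·0.5 = 0.8750
y' = -4.5 + -0.75·sin(3.1416)·0.5 = -4.5000

(0.8750, -4.5000, 3.1416)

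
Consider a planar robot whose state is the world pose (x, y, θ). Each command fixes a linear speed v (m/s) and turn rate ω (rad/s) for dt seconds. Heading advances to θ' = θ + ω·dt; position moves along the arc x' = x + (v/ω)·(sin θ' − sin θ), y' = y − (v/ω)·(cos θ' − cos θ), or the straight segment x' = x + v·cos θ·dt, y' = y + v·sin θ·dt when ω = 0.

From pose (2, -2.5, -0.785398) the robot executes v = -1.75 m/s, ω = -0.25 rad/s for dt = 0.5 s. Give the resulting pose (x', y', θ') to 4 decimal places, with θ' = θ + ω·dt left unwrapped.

θ' = -0.7854 + -0.25·0.5 = -0.9104
R = v/ω = -1.75/-0.25 = 7.0000
x' = 2 + 7.0000·(sin -0.9104 − sin -0.7854) = 1.4215
y' = -2.5 − 7.0000·(cos -0.9104 − cos -0.7854) = -1.8443

(1.4215, -1.8443, -0.9104)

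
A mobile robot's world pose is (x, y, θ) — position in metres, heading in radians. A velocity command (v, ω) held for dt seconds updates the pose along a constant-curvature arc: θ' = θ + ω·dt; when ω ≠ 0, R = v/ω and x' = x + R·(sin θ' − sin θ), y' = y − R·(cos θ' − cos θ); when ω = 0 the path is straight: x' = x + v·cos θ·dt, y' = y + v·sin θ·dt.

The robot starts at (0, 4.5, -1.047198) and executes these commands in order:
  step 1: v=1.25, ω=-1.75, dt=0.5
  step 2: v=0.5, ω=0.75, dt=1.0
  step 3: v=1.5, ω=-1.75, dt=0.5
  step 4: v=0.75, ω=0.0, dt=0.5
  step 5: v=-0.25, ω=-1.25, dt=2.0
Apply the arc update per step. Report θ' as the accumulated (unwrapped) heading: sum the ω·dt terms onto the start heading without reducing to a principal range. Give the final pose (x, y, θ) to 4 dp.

step 1: θ'=-1.9222 (R=-0.7143) → pose (0.0520, 3.8970, -1.9222)
step 2: θ'=-1.1722 (R=0.6667) → pose (0.0636, 3.4088, -1.1722)
step 3: θ'=-2.0472 (R=-0.8571) → pose (0.0353, 2.6830, -2.0472)
step 4: θ'=-2.0472 (straight) → pose (-0.1366, 2.3498, -2.0472)
step 5: θ'=-4.5472 (R=0.2000) → pose (0.2384, 2.2909, -4.5472)

(0.2384, 2.2909, -4.5472)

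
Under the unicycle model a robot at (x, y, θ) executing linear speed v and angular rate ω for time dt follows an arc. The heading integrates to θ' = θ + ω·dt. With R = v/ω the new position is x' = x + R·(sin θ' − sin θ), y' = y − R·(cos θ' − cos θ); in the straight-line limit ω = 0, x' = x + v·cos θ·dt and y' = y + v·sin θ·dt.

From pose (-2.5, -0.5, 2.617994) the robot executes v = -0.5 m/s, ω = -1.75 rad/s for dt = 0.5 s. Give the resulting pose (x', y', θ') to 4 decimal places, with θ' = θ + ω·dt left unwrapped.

θ' = 2.6180 + -1.75·0.5 = 1.7430
R = v/ω = -0.5/-1.75 = 0.2857
x' = -2.5 + 0.2857·(sin 1.7430 − sin 2.6180) = -2.3614
y' = -0.5 − 0.2857·(cos 1.7430 − cos 2.6180) = -0.6985

(-2.3614, -0.6985, 1.7430)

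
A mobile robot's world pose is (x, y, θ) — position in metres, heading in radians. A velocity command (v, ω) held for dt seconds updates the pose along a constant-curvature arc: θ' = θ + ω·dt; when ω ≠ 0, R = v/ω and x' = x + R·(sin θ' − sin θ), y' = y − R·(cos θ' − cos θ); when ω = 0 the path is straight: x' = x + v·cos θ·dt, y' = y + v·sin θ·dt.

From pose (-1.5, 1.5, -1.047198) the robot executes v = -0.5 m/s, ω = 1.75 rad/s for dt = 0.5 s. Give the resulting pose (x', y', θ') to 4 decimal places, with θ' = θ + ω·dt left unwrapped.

(-1.6985, 1.6386, -0.1722)

θ' = -1.0472 + 1.75·0.5 = -0.1722
R = v/ω = -0.5/1.75 = -0.2857
x' = -1.5 + -0.2857·(sin -0.1722 − sin -1.0472) = -1.6985
y' = 1.5 − -0.2857·(cos -0.1722 − cos -1.0472) = 1.6386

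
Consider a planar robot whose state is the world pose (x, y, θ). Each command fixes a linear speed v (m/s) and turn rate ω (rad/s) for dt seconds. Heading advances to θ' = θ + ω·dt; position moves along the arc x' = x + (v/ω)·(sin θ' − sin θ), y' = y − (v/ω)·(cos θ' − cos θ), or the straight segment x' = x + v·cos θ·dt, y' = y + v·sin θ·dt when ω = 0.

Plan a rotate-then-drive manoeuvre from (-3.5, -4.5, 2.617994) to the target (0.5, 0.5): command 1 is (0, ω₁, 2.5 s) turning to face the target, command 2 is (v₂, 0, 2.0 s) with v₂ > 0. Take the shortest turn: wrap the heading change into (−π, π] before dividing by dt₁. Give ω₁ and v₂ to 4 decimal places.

ω₁ = -0.6888, v₂ = 3.2016

heading to target = atan2(0.5−-4.5, 0.5−-3.5) = 0.8961
Δθ = wrap(0.8961 − 2.6180) = -1.7219; ω₁ = Δθ/dt₁ = -0.6888
distance = √((0.5−-3.5)² + (0.5−-4.5)²) = 6.4031; v₂ = distance/dt₂ = 3.2016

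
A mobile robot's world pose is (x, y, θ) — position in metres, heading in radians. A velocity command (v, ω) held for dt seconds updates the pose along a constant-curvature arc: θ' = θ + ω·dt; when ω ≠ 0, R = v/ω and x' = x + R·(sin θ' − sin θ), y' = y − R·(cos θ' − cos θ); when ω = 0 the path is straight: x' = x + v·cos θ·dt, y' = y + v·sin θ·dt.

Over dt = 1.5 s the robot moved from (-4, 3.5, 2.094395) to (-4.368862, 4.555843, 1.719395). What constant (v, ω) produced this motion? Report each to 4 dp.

Δθ = 1.719395 − 2.094395 = -0.375000
ω = Δθ/dt = -0.375000/1.5 = -0.2500
R = −Δy/(cos θ' − cos θ) = -3.0000
v = R·ω = -3.0000·-0.2500 = 0.7500

v = 0.7500, ω = -0.2500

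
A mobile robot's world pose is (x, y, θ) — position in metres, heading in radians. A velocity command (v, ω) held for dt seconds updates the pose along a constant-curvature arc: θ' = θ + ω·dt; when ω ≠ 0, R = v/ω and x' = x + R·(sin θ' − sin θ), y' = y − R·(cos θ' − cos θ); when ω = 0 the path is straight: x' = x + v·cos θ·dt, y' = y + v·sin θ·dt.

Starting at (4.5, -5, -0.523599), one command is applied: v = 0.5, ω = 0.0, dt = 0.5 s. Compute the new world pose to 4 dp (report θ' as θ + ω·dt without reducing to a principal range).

(4.7165, -5.1250, -0.5236)

θ' = -0.5236 + 0.0·0.5 = -0.5236
ω = 0 → straight: x' = 4.5 + 0.5·cos(-0.5236)·0.5 = 4.7165
y' = -5 + 0.5·sin(-0.5236)·0.5 = -5.1250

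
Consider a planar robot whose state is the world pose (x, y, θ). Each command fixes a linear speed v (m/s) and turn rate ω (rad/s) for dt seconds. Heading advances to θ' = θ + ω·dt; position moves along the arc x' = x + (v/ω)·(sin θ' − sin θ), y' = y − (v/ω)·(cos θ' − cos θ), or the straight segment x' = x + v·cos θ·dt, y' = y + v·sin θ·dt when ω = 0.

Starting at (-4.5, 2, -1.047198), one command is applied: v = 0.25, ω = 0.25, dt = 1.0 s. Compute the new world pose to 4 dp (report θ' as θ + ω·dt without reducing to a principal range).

θ' = -1.0472 + 0.25·1.0 = -0.7972
R = v/ω = 0.25/0.25 = 1.0000
x' = -4.5 + 1.0000·(sin -0.7972 − sin -1.0472) = -4.3494
y' = 2 − 1.0000·(cos -0.7972 − cos -1.0472) = 1.8013

(-4.3494, 1.8013, -0.7972)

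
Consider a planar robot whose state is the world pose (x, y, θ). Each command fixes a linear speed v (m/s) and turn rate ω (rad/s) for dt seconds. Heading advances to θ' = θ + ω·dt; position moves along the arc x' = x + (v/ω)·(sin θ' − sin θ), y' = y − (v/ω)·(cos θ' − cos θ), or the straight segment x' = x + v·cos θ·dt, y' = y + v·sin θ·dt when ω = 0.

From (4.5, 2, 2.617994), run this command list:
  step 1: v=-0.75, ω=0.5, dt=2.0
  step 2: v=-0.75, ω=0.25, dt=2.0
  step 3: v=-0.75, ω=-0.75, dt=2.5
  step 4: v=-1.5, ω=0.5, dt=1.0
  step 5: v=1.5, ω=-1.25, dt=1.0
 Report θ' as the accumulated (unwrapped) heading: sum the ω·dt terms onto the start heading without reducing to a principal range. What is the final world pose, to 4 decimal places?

step 1: θ'=3.6180 (R=-1.5000) → pose (5.9379, 1.9661, 3.6180)
step 2: θ'=4.1180 (R=-3.0000) → pose (7.0476, 2.9520, 4.1180)
step 3: θ'=2.2430 (R=1.0000) → pose (8.6585, 3.0147, 2.2430)
step 4: θ'=2.7430 (R=-3.0000) → pose (9.8415, 2.1180, 2.7430)
step 5: θ'=1.4930 (R=-1.2000) → pose (9.1109, 3.3172, 1.4930)

(9.1109, 3.3172, 1.4930)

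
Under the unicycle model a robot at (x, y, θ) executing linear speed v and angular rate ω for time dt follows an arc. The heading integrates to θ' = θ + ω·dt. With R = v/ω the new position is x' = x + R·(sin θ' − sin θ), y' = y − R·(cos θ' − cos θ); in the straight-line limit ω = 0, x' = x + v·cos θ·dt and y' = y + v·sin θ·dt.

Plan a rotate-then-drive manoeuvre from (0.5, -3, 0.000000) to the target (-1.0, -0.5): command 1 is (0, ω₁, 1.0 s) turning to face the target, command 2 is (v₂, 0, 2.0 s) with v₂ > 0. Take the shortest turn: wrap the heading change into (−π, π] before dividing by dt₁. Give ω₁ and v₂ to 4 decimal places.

ω₁ = 2.1112, v₂ = 1.4577

heading to target = atan2(-0.5−-3, -1−0.5) = 2.1112
Δθ = wrap(2.1112 − 0.0000) = 2.1112; ω₁ = Δθ/dt₁ = 2.1112
distance = √((-1−0.5)² + (-0.5−-3)²) = 2.9155; v₂ = distance/dt₂ = 1.4577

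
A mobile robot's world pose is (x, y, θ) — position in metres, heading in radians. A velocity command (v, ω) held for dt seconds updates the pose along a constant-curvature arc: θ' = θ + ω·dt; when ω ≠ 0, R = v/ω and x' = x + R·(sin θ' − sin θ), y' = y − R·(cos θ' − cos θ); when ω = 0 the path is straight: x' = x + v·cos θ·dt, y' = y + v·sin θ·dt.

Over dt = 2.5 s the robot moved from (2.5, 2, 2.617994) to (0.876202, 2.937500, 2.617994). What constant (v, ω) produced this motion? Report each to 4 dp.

Δθ = 2.617994 − 2.617994 = 0.000000
ω = Δθ/dt = 0.000000/2.5 = 0.0000
ω = 0 → v = (Δx·cos θ + Δy·sin θ)/dt = 0.7500

v = 0.7500, ω = 0.0000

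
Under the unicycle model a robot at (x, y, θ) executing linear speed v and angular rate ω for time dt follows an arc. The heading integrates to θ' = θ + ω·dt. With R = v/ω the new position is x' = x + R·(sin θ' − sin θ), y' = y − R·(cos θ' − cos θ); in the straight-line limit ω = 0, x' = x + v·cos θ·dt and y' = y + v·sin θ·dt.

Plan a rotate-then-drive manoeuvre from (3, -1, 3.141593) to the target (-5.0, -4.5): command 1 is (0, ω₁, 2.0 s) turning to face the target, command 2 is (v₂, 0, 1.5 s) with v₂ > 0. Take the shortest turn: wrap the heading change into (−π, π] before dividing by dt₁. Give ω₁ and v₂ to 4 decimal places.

ω₁ = 0.2062, v₂ = 5.8214

heading to target = atan2(-4.5−-1, -5−3) = -2.7292
Δθ = wrap(-2.7292 − 3.1416) = 0.4124; ω₁ = Δθ/dt₁ = 0.2062
distance = √((-5−3)² + (-4.5−-1)²) = 8.7321; v₂ = distance/dt₂ = 5.8214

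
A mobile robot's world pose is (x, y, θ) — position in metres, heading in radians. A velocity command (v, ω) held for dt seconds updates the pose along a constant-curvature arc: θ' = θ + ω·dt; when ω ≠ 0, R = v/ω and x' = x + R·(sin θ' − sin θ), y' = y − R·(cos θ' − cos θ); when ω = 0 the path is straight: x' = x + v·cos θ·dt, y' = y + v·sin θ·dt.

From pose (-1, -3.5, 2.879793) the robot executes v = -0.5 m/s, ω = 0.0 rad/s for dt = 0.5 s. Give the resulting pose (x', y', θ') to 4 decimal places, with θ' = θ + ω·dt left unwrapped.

θ' = 2.8798 + 0.0·0.5 = 2.8798
ω = 0 → straight: x' = -1 + -0.5·cos(2.8798)·0.5 = -0.7585
y' = -3.5 + -0.5·sin(2.8798)·0.5 = -3.5647

(-0.7585, -3.5647, 2.8798)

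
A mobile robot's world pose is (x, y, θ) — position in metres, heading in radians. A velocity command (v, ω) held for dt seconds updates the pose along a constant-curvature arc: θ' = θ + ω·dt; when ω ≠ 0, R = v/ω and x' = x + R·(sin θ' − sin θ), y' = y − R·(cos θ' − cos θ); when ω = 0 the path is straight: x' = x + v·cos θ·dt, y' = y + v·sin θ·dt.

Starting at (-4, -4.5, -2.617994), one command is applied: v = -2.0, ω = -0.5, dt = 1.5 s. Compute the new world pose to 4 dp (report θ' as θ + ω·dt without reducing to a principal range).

(-1.1021, -4.0662, -3.3680)

θ' = -2.6180 + -0.5·1.5 = -3.3680
R = v/ω = -2.0/-0.5 = 4.0000
x' = -4 + 4.0000·(sin -3.3680 − sin -2.6180) = -1.1021
y' = -4.5 − 4.0000·(cos -3.3680 − cos -2.6180) = -4.0662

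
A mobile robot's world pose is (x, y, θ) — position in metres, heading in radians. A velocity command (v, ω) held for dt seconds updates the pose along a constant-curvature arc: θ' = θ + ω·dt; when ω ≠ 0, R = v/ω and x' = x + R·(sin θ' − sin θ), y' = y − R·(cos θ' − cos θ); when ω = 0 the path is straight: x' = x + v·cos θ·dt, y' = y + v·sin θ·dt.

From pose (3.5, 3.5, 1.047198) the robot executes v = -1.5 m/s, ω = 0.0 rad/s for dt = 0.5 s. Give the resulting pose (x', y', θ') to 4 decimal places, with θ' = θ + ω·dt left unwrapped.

θ' = 1.0472 + 0.0·0.5 = 1.0472
ω = 0 → straight: x' = 3.5 + -1.5·cos(1.0472)·0.5 = 3.1250
y' = 3.5 + -1.5·sin(1.0472)·0.5 = 2.8505

(3.1250, 2.8505, 1.0472)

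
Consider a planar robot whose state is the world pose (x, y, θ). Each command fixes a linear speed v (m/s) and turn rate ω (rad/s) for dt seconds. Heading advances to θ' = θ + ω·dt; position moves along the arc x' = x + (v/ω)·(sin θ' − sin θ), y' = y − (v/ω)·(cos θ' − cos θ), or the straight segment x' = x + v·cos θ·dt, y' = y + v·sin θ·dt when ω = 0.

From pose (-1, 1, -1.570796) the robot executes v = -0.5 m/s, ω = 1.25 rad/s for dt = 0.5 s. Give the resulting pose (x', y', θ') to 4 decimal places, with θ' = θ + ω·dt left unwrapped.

(-1.0756, 1.2340, -0.9458)

θ' = -1.5708 + 1.25·0.5 = -0.9458
R = v/ω = -0.5/1.25 = -0.4000
x' = -1 + -0.4000·(sin -0.9458 − sin -1.5708) = -1.0756
y' = 1 − -0.4000·(cos -0.9458 − cos -1.5708) = 1.2340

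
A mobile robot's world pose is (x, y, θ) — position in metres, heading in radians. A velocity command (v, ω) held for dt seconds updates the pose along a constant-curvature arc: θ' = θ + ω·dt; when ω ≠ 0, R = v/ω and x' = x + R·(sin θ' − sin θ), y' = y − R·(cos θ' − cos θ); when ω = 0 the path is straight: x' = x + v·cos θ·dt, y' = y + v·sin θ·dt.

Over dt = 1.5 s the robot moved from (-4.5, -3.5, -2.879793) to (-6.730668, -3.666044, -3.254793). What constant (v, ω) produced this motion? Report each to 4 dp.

v = 1.5000, ω = -0.2500

Δθ = -3.254793 − -2.879793 = -0.375000
ω = Δθ/dt = -0.375000/1.5 = -0.2500
R = Δx/(sin θ' − sin θ) = -6.0000
v = R·ω = -6.0000·-0.2500 = 1.5000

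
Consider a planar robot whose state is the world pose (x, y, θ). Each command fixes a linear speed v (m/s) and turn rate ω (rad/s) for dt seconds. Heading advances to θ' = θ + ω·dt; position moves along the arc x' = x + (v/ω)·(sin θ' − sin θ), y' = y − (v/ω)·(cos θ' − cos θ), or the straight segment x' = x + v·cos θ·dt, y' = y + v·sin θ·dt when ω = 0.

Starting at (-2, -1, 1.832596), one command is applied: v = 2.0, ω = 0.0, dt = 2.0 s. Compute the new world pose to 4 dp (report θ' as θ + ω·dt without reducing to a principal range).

θ' = 1.8326 + 0.0·2.0 = 1.8326
ω = 0 → straight: x' = -2 + 2.0·cos(1.8326)·2.0 = -3.0353
y' = -1 + 2.0·sin(1.8326)·2.0 = 2.8637

(-3.0353, 2.8637, 1.8326)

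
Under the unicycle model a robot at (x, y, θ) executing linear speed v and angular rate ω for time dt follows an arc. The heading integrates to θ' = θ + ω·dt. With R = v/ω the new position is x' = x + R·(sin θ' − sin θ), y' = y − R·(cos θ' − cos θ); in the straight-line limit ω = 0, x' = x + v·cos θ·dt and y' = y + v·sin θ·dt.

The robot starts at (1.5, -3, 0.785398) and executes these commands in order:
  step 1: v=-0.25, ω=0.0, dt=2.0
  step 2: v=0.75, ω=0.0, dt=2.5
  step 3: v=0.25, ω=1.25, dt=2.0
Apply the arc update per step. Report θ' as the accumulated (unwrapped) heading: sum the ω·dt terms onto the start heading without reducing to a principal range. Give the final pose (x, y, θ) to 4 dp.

(2.3022, -1.6884, 3.2854)

step 1: θ'=0.7854 (straight) → pose (1.1464, -3.3536, 0.7854)
step 2: θ'=0.7854 (straight) → pose (2.4723, -2.0277, 0.7854)
step 3: θ'=3.2854 (R=0.2000) → pose (2.3022, -1.6884, 3.2854)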